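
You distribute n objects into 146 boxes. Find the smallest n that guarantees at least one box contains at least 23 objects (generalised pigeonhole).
n = (23 − 1)·146 + 1 = 3213

By the generalised pigeonhole principle, to guarantee some box contains ≥ r objects we need more than (r − 1) · k objects total. Threshold: n = (r − 1) · k + 1. With r = 23 and k = 146: n = 22 · 146 + 1 = 3212 + 1 = 3213. For n = 3212 = 22 · 146, we can put exactly 22 objects in every box, avoiding 23 in any single one — so 3213 is tight.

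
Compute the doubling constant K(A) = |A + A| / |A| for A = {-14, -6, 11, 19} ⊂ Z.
K = |A + A| / |A| = 9/4

Enumerate A + A = {a + b : a, b ∈ A}. With |A| = 4, there are |A|^2 = 16 ordered sum pairs; collecting distinct values, A + A = {-28, -20, -12, -3, 5, 13, 22, 30, 38}, so |A + A| = 9. Thus K = 9/4. For comparison, the minimum possible |A + A| over all 4-element sets is 2·4 − 1 = 7 (so min K = 7/4), attained only by arithmetic progressions.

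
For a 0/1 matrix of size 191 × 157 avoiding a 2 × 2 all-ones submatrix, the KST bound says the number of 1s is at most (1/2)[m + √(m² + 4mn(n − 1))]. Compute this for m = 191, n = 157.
z(191, 157; 2, 2) ≤ (1/2)[191 + √(191² + 4·191·157·156)] = (1/2)[191 + √18748369] = 2260.4693

Kővári–Sós–Turán: let r_1, ..., r_191 be the row sums and z = Σ r_i the total number of 1s. Each pair of columns can share at most one row with both entries 1 (else a 2×2 all-ones block appears), so Σ_i C(r_i, 2) ≤ C(157, 2) = 12246. By convexity Σ_i C(r_i, 2) ≥ 191·C(z/191, 2) = z(z − 191)/(2·191), giving z² − 191z − 191·157·156 ≤ 0 and hence z ≤ (1/2)[191 + √(36481 + 4·4677972)] = (1/2)[191 + √18748369] ≈ (1/2)(191 + 4329.9387) = 2260.4693.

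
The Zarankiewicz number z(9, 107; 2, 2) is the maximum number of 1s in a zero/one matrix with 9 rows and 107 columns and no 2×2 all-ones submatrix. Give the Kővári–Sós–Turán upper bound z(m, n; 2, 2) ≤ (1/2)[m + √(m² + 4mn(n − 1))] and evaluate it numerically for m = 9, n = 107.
z(9, 107; 2, 2) ≤ (1/2)[9 + √(9² + 4·9·107·106)] = (1/2)[9 + √408393] = 324.0282

Kővári–Sós–Turán: let r_1, ..., r_9 be the row sums and z = Σ r_i the total number of 1s. Each pair of columns can share at most one row with both entries 1 (else a 2×2 all-ones block appears), so Σ_i C(r_i, 2) ≤ C(107, 2) = 5671. By convexity Σ_i C(r_i, 2) ≥ 9·C(z/9, 2) = z(z − 9)/(2·9), giving z² − 9z − 9·107·106 ≤ 0 and hence z ≤ (1/2)[9 + √(81 + 4·102078)] = (1/2)[9 + √408393] ≈ (1/2)(9 + 639.0563) = 324.0282.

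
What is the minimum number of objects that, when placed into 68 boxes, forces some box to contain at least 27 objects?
n = (27 − 1)·68 + 1 = 1769

By the generalised pigeonhole principle, to guarantee some box contains ≥ r objects we need more than (r − 1) · k objects total. Threshold: n = (r − 1) · k + 1. With r = 27 and k = 68: n = 26 · 68 + 1 = 1768 + 1 = 1769. For n = 1768 = 26 · 68, we can put exactly 26 objects in every box, avoiding 27 in any single one — so 1769 is tight.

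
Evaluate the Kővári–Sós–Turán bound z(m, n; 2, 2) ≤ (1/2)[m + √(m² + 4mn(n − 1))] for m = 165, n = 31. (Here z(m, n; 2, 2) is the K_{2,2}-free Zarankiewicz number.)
z(165, 31; 2, 2) ≤ (1/2)[165 + √(165² + 4·165·31·30)] = (1/2)[165 + √641025] = 482.8202

Kővári–Sós–Turán: let r_1, ..., r_165 be the row sums and z = Σ r_i the total number of 1s. Each pair of columns can share at most one row with both entries 1 (else a 2×2 all-ones block appears), so Σ_i C(r_i, 2) ≤ C(31, 2) = 465. By convexity Σ_i C(r_i, 2) ≥ 165·C(z/165, 2) = z(z − 165)/(2·165), giving z² − 165z − 165·31·30 ≤ 0 and hence z ≤ (1/2)[165 + √(27225 + 4·153450)] = (1/2)[165 + √641025] ≈ (1/2)(165 + 800.6404) = 482.8202.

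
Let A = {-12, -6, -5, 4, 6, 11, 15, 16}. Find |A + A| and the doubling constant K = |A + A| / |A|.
K = |A + A| / |A| = 32/8 = 4

Enumerate A + A = {a + b : a, b ∈ A}. With |A| = 8, there are |A|^2 = 64 ordered sum pairs; collecting distinct values, A + A = {-24, -18, -17, -12, -11, -10, -8, -6, -2, -1, 0, 1, 3, 4, 5, 6, 8, 9, 10, 11, 12, 15, 17, 19, 20, 21, 22, 26, 27, 30, 31, 32}, so |A + A| = 32. Thus K = 32/8 = 4. For comparison, the minimum possible |A + A| over all 8-element sets is 2·8 − 1 = 15 (so min K = 15/8), attained only by arithmetic progressions.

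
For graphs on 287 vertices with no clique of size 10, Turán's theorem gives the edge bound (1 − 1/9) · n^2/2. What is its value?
Turán density bound = (8/9) · 287^2/2 = 329476/9 ≈ 36608.4444

Turán's theorem: ex(n, K_{r+1}) is achieved by the complete r-partite Turán graph T(n, r) with parts as balanced as possible, and is at most (1 − 1/r) · n^2/2. For r = 9, n = 287: the density bound is (8/9) · 82369/2 = 329476/9 ≈ 36608.4444. The integer-valued extremum is e(T(287, 9)) = 36608, which is strictly less than the density bound 329476/9 since 9 ∤ 287 (the parts of T(287, 9) cannot all be equal).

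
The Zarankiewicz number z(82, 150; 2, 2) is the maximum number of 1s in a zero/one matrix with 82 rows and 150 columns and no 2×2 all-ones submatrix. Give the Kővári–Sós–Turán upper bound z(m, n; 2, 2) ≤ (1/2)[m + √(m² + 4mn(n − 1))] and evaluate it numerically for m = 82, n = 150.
z(82, 150; 2, 2) ≤ (1/2)[82 + √(82² + 4·82·150·149)] = (1/2)[82 + √7337524] = 1395.3932

Kővári–Sós–Turán: let r_1, ..., r_82 be the row sums and z = Σ r_i the total number of 1s. Each pair of columns can share at most one row with both entries 1 (else a 2×2 all-ones block appears), so Σ_i C(r_i, 2) ≤ C(150, 2) = 11175. By convexity Σ_i C(r_i, 2) ≥ 82·C(z/82, 2) = z(z − 82)/(2·82), giving z² − 82z − 82·150·149 ≤ 0 and hence z ≤ (1/2)[82 + √(6724 + 4·1832700)] = (1/2)[82 + √7337524] ≈ (1/2)(82 + 2708.7864) = 1395.3932.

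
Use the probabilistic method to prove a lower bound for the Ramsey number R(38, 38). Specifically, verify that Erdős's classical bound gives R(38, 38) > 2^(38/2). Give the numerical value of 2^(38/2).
2^(38/2) = 524288; so R(38, 38) > 524288

Colour each edge of K_n uniformly at random with red/blue. The expected number of monochromatic K_38 is C(n, 38) · 2 · 2^(−C(38,2)). If C(n, 38) · 2^(1 − C(38,2)) < 1, then with positive probability no monochromatic K_38 exists, so R(38, 38) > n. The standard estimate C(n, 38) ≤ n^38/38! shows this inequality holds whenever n ≤ 2^(38/2) (since 38! · 2^(C(38,2) − 1) > 2^(38^2/2) ≥ n^38). Hence R(38, 38) > 2^(38/2) = 524288.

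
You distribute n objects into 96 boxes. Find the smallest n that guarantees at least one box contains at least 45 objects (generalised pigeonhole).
n = (45 − 1)·96 + 1 = 4225

By the generalised pigeonhole principle, to guarantee some box contains ≥ r objects we need more than (r − 1) · k objects total. Threshold: n = (r − 1) · k + 1. With r = 45 and k = 96: n = 44 · 96 + 1 = 4224 + 1 = 4225. For n = 4224 = 44 · 96, we can put exactly 44 objects in every box, avoiding 45 in any single one — so 4225 is tight.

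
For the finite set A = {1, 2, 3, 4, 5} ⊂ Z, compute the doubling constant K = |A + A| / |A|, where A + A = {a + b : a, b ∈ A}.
K = |A + A| / |A| = 9/5

Enumerate A + A = {a + b : a, b ∈ A}. With |A| = 5, there are |A|^2 = 25 ordered sum pairs; collecting distinct values, A + A = {2, 3, 4, 5, 6, 7, 8, 9, 10}, so |A + A| = 9. Thus K = 9/5. Here |A + A| = 2|A| − 1 = 9, the minimum possible — so K = 9/5 is minimal, which holds iff A is an arithmetic progression.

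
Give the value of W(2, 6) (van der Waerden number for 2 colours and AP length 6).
W(2, 6) = 1132

This is a classical value, W(2, 6) = 1132, established by combining an explicit 2-colouring of {1, ..., 1131} with no monochromatic 6-AP (giving the lower bound W(2, 6) > 1131) and a finite case analysis / exhaustive computer search showing every 2-colouring of {1, ..., 1132} has such an AP.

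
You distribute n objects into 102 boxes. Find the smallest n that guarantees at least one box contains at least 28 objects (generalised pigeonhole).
n = (28 − 1)·102 + 1 = 2755

By the generalised pigeonhole principle, to guarantee some box contains ≥ r objects we need more than (r − 1) · k objects total. Threshold: n = (r − 1) · k + 1. With r = 28 and k = 102: n = 27 · 102 + 1 = 2754 + 1 = 2755. For n = 2754 = 27 · 102, we can put exactly 27 objects in every box, avoiding 28 in any single one — so 2755 is tight.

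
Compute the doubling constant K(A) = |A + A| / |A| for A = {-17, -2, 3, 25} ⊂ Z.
K = |A + A| / |A| = 10/4 = 5/2

Enumerate A + A = {a + b : a, b ∈ A}. With |A| = 4, there are |A|^2 = 16 ordered sum pairs; collecting distinct values, A + A = {-34, -19, -14, -4, 1, 6, 8, 23, 28, 50}, so |A + A| = 10. Thus K = 10/4 = 5/2. For comparison, the minimum possible |A + A| over all 4-element sets is 2·4 − 1 = 7 (so min K = 7/4), attained only by arithmetic progressions.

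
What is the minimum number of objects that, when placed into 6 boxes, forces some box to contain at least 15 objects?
n = (15 − 1)·6 + 1 = 85

By the generalised pigeonhole principle, to guarantee some box contains ≥ r objects we need more than (r − 1) · k objects total. Threshold: n = (r − 1) · k + 1. With r = 15 and k = 6: n = 14 · 6 + 1 = 84 + 1 = 85. For n = 84 = 14 · 6, we can put exactly 14 objects in every box, avoiding 15 in any single one — so 85 is tight.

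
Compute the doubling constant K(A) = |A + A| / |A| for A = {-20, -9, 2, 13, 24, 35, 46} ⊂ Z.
K = |A + A| / |A| = 13/7

Enumerate A + A = {a + b : a, b ∈ A}. With |A| = 7, there are |A|^2 = 49 ordered sum pairs; collecting distinct values, A + A = {-40, -29, -18, -7, 4, 15, 26, 37, 48, 59, 70, 81, 92}, so |A + A| = 13. Thus K = 13/7. Here |A + A| = 2|A| − 1 = 13, the minimum possible — so K = 13/7 is minimal, which holds iff A is an arithmetic progression.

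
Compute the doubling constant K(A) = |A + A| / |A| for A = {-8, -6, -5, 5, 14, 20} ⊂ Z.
K = |A + A| / |A| = 21/6 = 7/2

Enumerate A + A = {a + b : a, b ∈ A}. With |A| = 6, there are |A|^2 = 36 ordered sum pairs; collecting distinct values, A + A = {-16, -14, -13, -12, -11, -10, -3, -1, 0, 6, 8, 9, 10, 12, 14, 15, 19, 25, 28, 34, 40}, so |A + A| = 21. Thus K = 21/6 = 7/2. For comparison, the minimum possible |A + A| over all 6-element sets is 2·6 − 1 = 11 (so min K = 11/6), attained only by arithmetic progressions.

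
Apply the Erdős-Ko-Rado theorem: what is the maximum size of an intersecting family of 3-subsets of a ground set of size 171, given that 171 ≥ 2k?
max |F| = C(170, 2) = 14365

Erdős-Ko-Rado (1961): when n ≥ 2k, max |F| = C(n−1, k−1). The bound is attained by the star {A : i ∈ A} for any fixed i ∈ [n]. Here C(171−1, 3−1) = C(170, 2) = 14365.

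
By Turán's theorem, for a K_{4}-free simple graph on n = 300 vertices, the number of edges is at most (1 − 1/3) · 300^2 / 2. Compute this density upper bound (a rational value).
Turán density bound = (2/3) · 300^2/2 = 30000

Turán's theorem: ex(n, K_{r+1}) is achieved by the complete r-partite Turán graph T(n, r) with parts as balanced as possible, and is at most (1 − 1/r) · n^2/2. For r = 3, n = 300: the density bound is (2/3) · 90000/2 = 30000. Since 3 ∣ 300, the Turán graph T(300, 3) has parts of equal size 100, and its edge count e(T(300, 3)) = 30000 attains the density bound exactly.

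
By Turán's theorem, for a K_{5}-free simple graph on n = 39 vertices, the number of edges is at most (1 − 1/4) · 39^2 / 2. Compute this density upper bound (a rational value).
Turán density bound = (3/4) · 39^2/2 = 4563/8 ≈ 570.375

Turán's theorem: ex(n, K_{r+1}) is achieved by the complete r-partite Turán graph T(n, r) with parts as balanced as possible, and is at most (1 − 1/r) · n^2/2. For r = 4, n = 39: the density bound is (3/4) · 1521/2 = 4563/8 ≈ 570.375. The integer-valued extremum is e(T(39, 4)) = 570, which is strictly less than the density bound 4563/8 since 4 ∤ 39 (the parts of T(39, 4) cannot all be equal).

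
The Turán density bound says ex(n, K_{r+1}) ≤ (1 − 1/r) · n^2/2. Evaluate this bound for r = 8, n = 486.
Turán density bound = (7/8) · 486^2/2 = 413343/4 ≈ 103335.75

Turán's theorem: ex(n, K_{r+1}) is achieved by the complete r-partite Turán graph T(n, r) with parts as balanced as possible, and is at most (1 − 1/r) · n^2/2. For r = 8, n = 486: the density bound is (7/8) · 236196/2 = 413343/4 ≈ 103335.75. The integer-valued extremum is e(T(486, 8)) = 103335, which is strictly less than the density bound 413343/4 since 8 ∤ 486 (the parts of T(486, 8) cannot all be equal).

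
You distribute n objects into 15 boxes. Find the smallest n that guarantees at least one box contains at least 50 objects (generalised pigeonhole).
n = (50 − 1)·15 + 1 = 736

By the generalised pigeonhole principle, to guarantee some box contains ≥ r objects we need more than (r − 1) · k objects total. Threshold: n = (r − 1) · k + 1. With r = 50 and k = 15: n = 49 · 15 + 1 = 735 + 1 = 736. For n = 735 = 49 · 15, we can put exactly 49 objects in every box, avoiding 50 in any single one — so 736 is tight.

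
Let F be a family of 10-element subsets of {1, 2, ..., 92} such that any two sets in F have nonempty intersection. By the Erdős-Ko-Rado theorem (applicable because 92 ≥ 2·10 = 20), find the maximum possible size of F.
max |F| = C(91, 9) = 783768050065

Erdős-Ko-Rado (1961): when n ≥ 2k, max |F| = C(n−1, k−1). The bound is attained by the star {A : i ∈ A} for any fixed i ∈ [n]. Here C(92−1, 10−1) = C(91, 9) = 783768050065.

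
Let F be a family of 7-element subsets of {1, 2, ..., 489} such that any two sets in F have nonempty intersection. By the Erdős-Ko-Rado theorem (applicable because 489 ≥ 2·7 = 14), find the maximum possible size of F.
max |F| = C(488, 6) = 18188077121676

Erdős-Ko-Rado (1961): when n ≥ 2k, max |F| = C(n−1, k−1). The bound is attained by the star {A : i ∈ A} for any fixed i ∈ [n]. Here C(489−1, 7−1) = C(488, 6) = 18188077121676.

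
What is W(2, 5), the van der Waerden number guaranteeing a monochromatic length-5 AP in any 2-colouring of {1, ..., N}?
W(2, 5) = 178

This is a classical value, W(2, 5) = 178, established by combining an explicit 2-colouring of {1, ..., 177} with no monochromatic 5-AP (giving the lower bound W(2, 5) > 177) and a finite case analysis / exhaustive computer search showing every 2-colouring of {1, ..., 178} has such an AP.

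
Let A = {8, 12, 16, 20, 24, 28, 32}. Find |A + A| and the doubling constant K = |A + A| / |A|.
K = |A + A| / |A| = 13/7

Enumerate A + A = {a + b : a, b ∈ A}. With |A| = 7, there are |A|^2 = 49 ordered sum pairs; collecting distinct values, A + A = {16, 20, 24, 28, 32, 36, 40, 44, 48, 52, 56, 60, 64}, so |A + A| = 13. Thus K = 13/7. Here |A + A| = 2|A| − 1 = 13, the minimum possible — so K = 13/7 is minimal, which holds iff A is an arithmetic progression.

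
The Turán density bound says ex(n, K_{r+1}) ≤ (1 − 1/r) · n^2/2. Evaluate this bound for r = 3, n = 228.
Turán density bound = (2/3) · 228^2/2 = 17328

Turán's theorem: ex(n, K_{r+1}) is achieved by the complete r-partite Turán graph T(n, r) with parts as balanced as possible, and is at most (1 − 1/r) · n^2/2. For r = 3, n = 228: the density bound is (2/3) · 51984/2 = 17328. Since 3 ∣ 228, the Turán graph T(228, 3) has parts of equal size 76, and its edge count e(T(228, 3)) = 17328 attains the density bound exactly.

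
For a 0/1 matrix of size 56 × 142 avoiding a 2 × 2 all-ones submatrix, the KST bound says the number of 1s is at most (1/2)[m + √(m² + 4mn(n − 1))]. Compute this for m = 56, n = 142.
z(56, 142; 2, 2) ≤ (1/2)[56 + √(56² + 4·56·142·141)] = (1/2)[56 + √4488064] = 1087.2526

Kővári–Sós–Turán: let r_1, ..., r_56 be the row sums and z = Σ r_i the total number of 1s. Each pair of columns can share at most one row with both entries 1 (else a 2×2 all-ones block appears), so Σ_i C(r_i, 2) ≤ C(142, 2) = 10011. By convexity Σ_i C(r_i, 2) ≥ 56·C(z/56, 2) = z(z − 56)/(2·56), giving z² − 56z − 56·142·141 ≤ 0 and hence z ≤ (1/2)[56 + √(3136 + 4·1121232)] = (1/2)[56 + √4488064] ≈ (1/2)(56 + 2118.5051) = 1087.2526.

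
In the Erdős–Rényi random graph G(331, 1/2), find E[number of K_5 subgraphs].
E[# K_5] = C(331, 5) · (1/2)^C(5, 2) = 32120195646 / 2^10 = 16060097823/512 ≈ 31367378.560547

For each 5-subset S of vertices (there are C(331, 5) = 32120195646 such S), let X_S = 1 if S induces a K_5 (all C(5, 2) = 10 edges present). Then P(X_S = 1) = (1/2)^10 = 1/1024. By linearity of expectation, E[# K_5] = C(331, 5) · (1/2)^10 = 32120195646 / 1024 = 16060097823/512 ≈ 31367378.560547.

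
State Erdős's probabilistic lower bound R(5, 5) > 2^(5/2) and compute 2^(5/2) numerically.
2^(5/2) = 5.6569; so R(5, 5) > 5.6569

Colour each edge of K_n uniformly at random with red/blue. The expected number of monochromatic K_5 is C(n, 5) · 2 · 2^(−C(5,2)). If C(n, 5) · 2^(1 − C(5,2)) < 1, then with positive probability no monochromatic K_5 exists, so R(5, 5) > n. The standard estimate C(n, 5) ≤ n^5/5! shows this inequality holds whenever n ≤ 2^(5/2) (since 5! · 2^(C(5,2) − 1) > 2^(5^2/2) ≥ n^5). Hence R(5, 5) > 2^(5/2) = 5.6569.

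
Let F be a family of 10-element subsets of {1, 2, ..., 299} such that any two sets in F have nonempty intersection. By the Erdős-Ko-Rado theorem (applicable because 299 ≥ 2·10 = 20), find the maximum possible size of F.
max |F| = C(298, 9) = 45207677551849890

The Erdős-Ko-Rado theorem states: for n ≥ 2k, an intersecting family of k-subsets of an n-element set has size at most C(n − 1, k − 1), with equality for 'star' families {A ⊆ [n] : |A| = k, i ∈ A} (fix an element i). For n = 299, k = 10: C(298, 9) = 45207677551849890.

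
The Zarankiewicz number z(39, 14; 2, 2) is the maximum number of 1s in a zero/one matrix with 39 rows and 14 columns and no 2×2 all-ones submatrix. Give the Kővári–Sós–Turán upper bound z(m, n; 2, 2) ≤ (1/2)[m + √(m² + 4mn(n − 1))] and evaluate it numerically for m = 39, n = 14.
z(39, 14; 2, 2) ≤ (1/2)[39 + √(39² + 4·39·14·13)] = (1/2)[39 + √29913] = 105.9769

Kővári–Sós–Turán: let r_1, ..., r_39 be the row sums and z = Σ r_i the total number of 1s. Each pair of columns can share at most one row with both entries 1 (else a 2×2 all-ones block appears), so Σ_i C(r_i, 2) ≤ C(14, 2) = 91. By convexity Σ_i C(r_i, 2) ≥ 39·C(z/39, 2) = z(z − 39)/(2·39), giving z² − 39z − 39·14·13 ≤ 0 and hence z ≤ (1/2)[39 + √(1521 + 4·7098)] = (1/2)[39 + √29913] ≈ (1/2)(39 + 172.9538) = 105.9769.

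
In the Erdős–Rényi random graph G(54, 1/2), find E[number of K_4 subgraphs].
E[# K_4] = C(54, 4) · (1/2)^C(4, 2) = 316251 / 2^6 = 4941.421875

For each 4-subset S of vertices (there are C(54, 4) = 316251 such S), let X_S = 1 if S induces a K_4 (all C(4, 2) = 6 edges present). Then P(X_S = 1) = (1/2)^6 = 1/64. By linearity of expectation, E[# K_4] = C(54, 4) · (1/2)^6 = 316251 / 64 = 4941.421875.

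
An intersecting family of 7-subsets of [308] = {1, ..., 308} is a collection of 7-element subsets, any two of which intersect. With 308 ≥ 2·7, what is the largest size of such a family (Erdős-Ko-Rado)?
max |F| = C(307, 6) = 1107006828852

The Erdős-Ko-Rado theorem states: for n ≥ 2k, an intersecting family of k-subsets of an n-element set has size at most C(n − 1, k − 1), with equality for 'star' families {A ⊆ [n] : |A| = k, i ∈ A} (fix an element i). For n = 308, k = 7: C(307, 6) = 1107006828852.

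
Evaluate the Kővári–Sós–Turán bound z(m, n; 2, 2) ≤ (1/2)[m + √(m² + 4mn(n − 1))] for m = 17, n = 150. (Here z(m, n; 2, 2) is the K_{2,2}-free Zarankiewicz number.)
z(17, 150; 2, 2) ≤ (1/2)[17 + √(17² + 4·17·150·149)] = (1/2)[17 + √1520089] = 624.9594

Kővári–Sós–Turán: let r_1, ..., r_17 be the row sums and z = Σ r_i the total number of 1s. Each pair of columns can share at most one row with both entries 1 (else a 2×2 all-ones block appears), so Σ_i C(r_i, 2) ≤ C(150, 2) = 11175. By convexity Σ_i C(r_i, 2) ≥ 17·C(z/17, 2) = z(z − 17)/(2·17), giving z² − 17z − 17·150·149 ≤ 0 and hence z ≤ (1/2)[17 + √(289 + 4·379950)] = (1/2)[17 + √1520089] ≈ (1/2)(17 + 1232.9189) = 624.9594.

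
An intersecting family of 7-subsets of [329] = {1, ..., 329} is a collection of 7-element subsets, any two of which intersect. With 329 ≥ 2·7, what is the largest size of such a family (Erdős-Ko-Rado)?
max |F| = C(328, 6) = 1651724434620

Erdős-Ko-Rado (1961): when n ≥ 2k, max |F| = C(n−1, k−1). The bound is attained by the star {A : i ∈ A} for any fixed i ∈ [n]. Here C(329−1, 7−1) = C(328, 6) = 1651724434620.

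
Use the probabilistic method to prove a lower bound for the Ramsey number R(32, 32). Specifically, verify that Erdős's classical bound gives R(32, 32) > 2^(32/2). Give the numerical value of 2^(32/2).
2^(32/2) = 65536; so R(32, 32) > 65536

Colour each edge of K_n uniformly at random with red/blue. The expected number of monochromatic K_32 is C(n, 32) · 2 · 2^(−C(32,2)). If C(n, 32) · 2^(1 − C(32,2)) < 1, then with positive probability no monochromatic K_32 exists, so R(32, 32) > n. The standard estimate C(n, 32) ≤ n^32/32! shows this inequality holds whenever n ≤ 2^(32/2) (since 32! · 2^(C(32,2) − 1) > 2^(32^2/2) ≥ n^32). Hence R(32, 32) > 2^(32/2) = 65536.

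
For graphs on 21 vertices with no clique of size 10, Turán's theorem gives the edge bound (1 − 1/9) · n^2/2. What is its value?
Turán density bound = (8/9) · 21^2/2 = 196

Turán's theorem: ex(n, K_{r+1}) is achieved by the complete r-partite Turán graph T(n, r) with parts as balanced as possible, and is at most (1 − 1/r) · n^2/2. For r = 9, n = 21: the density bound is (8/9) · 441/2 = 196. The integer-valued extremum is e(T(21, 9)) = 195, which is strictly less than the density bound 196 since 9 ∤ 21 (the parts of T(21, 9) cannot all be equal).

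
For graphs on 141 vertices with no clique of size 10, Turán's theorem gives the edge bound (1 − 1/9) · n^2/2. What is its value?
Turán density bound = (8/9) · 141^2/2 = 8836

Turán's theorem: ex(n, K_{r+1}) is achieved by the complete r-partite Turán graph T(n, r) with parts as balanced as possible, and is at most (1 − 1/r) · n^2/2. For r = 9, n = 141: the density bound is (8/9) · 19881/2 = 8836. The integer-valued extremum is e(T(141, 9)) = 8835, which is strictly less than the density bound 8836 since 9 ∤ 141 (the parts of T(141, 9) cannot all be equal).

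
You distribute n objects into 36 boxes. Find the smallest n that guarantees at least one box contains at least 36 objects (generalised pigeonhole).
n = (36 − 1)·36 + 1 = 1261

By the generalised pigeonhole principle, to guarantee some box contains ≥ r objects we need more than (r − 1) · k objects total. Threshold: n = (r − 1) · k + 1. With r = 36 and k = 36: n = 35 · 36 + 1 = 1260 + 1 = 1261. For n = 1260 = 35 · 36, we can put exactly 35 objects in every box, avoiding 36 in any single one — so 1261 is tight.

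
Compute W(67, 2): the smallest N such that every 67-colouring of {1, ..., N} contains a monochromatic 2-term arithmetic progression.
W(67, 2) = 67 + 1 = 68

A 2-term AP is any pair of integers, so a monochromatic 2-AP exists iff some colour is used at least twice. With 67 colours, the colouring i ↦ i on {1, ..., 67} uses each colour once, avoiding any monochromatic pair, so W(67, 2) > 67. For {1, ..., 68}, pigeonhole forces two integers of the same colour, which form a monochromatic 2-AP. Hence W(67, 2) = 68.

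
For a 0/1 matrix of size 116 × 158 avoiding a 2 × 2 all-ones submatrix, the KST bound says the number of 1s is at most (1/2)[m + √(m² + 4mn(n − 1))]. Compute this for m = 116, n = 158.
z(116, 158; 2, 2) ≤ (1/2)[116 + √(116² + 4·116·158·157)] = (1/2)[116 + √11523440] = 1755.3096

Kővári–Sós–Turán: let r_1, ..., r_116 be the row sums and z = Σ r_i the total number of 1s. Each pair of columns can share at most one row with both entries 1 (else a 2×2 all-ones block appears), so Σ_i C(r_i, 2) ≤ C(158, 2) = 12403. By convexity Σ_i C(r_i, 2) ≥ 116·C(z/116, 2) = z(z − 116)/(2·116), giving z² − 116z − 116·158·157 ≤ 0 and hence z ≤ (1/2)[116 + √(13456 + 4·2877496)] = (1/2)[116 + √11523440] ≈ (1/2)(116 + 3394.6193) = 1755.3096.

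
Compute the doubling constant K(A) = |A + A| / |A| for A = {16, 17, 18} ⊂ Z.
K = |A + A| / |A| = 5/3

Enumerate A + A = {a + b : a, b ∈ A}. With |A| = 3, there are |A|^2 = 9 ordered sum pairs; collecting distinct values, A + A = {32, 33, 34, 35, 36}, so |A + A| = 5. Thus K = 5/3. Here |A + A| = 2|A| − 1 = 5, the minimum possible — so K = 5/3 is minimal, which holds iff A is an arithmetic progression.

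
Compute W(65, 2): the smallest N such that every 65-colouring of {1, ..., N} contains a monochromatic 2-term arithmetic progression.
W(65, 2) = 65 + 1 = 66

A 2-term AP is any pair of integers, so a monochromatic 2-AP exists iff some colour is used at least twice. With 65 colours, the colouring i ↦ i on {1, ..., 65} uses each colour once, avoiding any monochromatic pair, so W(65, 2) > 65. For {1, ..., 66}, pigeonhole forces two integers of the same colour, which form a monochromatic 2-AP. Hence W(65, 2) = 66.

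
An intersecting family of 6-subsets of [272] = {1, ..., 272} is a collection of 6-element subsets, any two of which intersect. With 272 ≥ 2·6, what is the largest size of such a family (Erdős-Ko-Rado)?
max |F| = C(271, 5) = 11736811899

The Erdős-Ko-Rado theorem states: for n ≥ 2k, an intersecting family of k-subsets of an n-element set has size at most C(n − 1, k − 1), with equality for 'star' families {A ⊆ [n] : |A| = k, i ∈ A} (fix an element i). For n = 272, k = 6: C(271, 5) = 11736811899.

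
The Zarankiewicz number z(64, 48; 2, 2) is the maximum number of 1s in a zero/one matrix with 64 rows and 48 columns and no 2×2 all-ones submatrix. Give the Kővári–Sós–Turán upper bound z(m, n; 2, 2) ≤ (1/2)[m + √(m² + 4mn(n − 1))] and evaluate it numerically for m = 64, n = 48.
z(64, 48; 2, 2) ≤ (1/2)[64 + √(64² + 4·64·48·47)] = (1/2)[64 + √581632] = 413.324

Kővári–Sós–Turán: let r_1, ..., r_64 be the row sums and z = Σ r_i the total number of 1s. Each pair of columns can share at most one row with both entries 1 (else a 2×2 all-ones block appears), so Σ_i C(r_i, 2) ≤ C(48, 2) = 1128. By convexity Σ_i C(r_i, 2) ≥ 64·C(z/64, 2) = z(z − 64)/(2·64), giving z² − 64z − 64·48·47 ≤ 0 and hence z ≤ (1/2)[64 + √(4096 + 4·144384)] = (1/2)[64 + √581632] ≈ (1/2)(64 + 762.648) = 413.324.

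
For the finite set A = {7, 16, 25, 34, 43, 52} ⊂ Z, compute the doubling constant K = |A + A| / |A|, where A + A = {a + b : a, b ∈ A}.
K = |A + A| / |A| = 11/6

Enumerate A + A = {a + b : a, b ∈ A}. With |A| = 6, there are |A|^2 = 36 ordered sum pairs; collecting distinct values, A + A = {14, 23, 32, 41, 50, 59, 68, 77, 86, 95, 104}, so |A + A| = 11. Thus K = 11/6. Here |A + A| = 2|A| − 1 = 11, the minimum possible — so K = 11/6 is minimal, which holds iff A is an arithmetic progression.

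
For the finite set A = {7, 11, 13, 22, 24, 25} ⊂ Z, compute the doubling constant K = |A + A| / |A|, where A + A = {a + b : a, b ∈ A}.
K = |A + A| / |A| = 20/6 = 10/3

Enumerate A + A = {a + b : a, b ∈ A}. With |A| = 6, there are |A|^2 = 36 ordered sum pairs; collecting distinct values, A + A = {14, 18, 20, 22, 24, 26, 29, 31, 32, 33, 35, 36, 37, 38, 44, 46, 47, 48, 49, 50}, so |A + A| = 20. Thus K = 20/6 = 10/3. For comparison, the minimum possible |A + A| over all 6-element sets is 2·6 − 1 = 11 (so min K = 11/6), attained only by arithmetic progressions.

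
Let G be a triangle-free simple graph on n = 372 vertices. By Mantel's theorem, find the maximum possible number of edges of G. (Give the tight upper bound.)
ex(372, K_3) = ⌊372^2/4⌋ = 34596

Mantel (1907): a triangle-free graph on n vertices has at most ⌊n^2/4⌋ edges, with equality for the complete bipartite graph K_{⌊n/2⌋, ⌈n/2⌉}. For n = 372: ⌊372^2/4⌋ = ⌊138384/4⌋ = 34596. The extremal graph is K_{186, 186}, which has 186·186 = 34596 edges.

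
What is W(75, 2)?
W(75, 2) = 75 + 1 = 76

A 2-term AP is any pair of integers, so a monochromatic 2-AP exists iff some colour is used at least twice. With 75 colours, the colouring i ↦ i on {1, ..., 75} uses each colour once, avoiding any monochromatic pair, so W(75, 2) > 75. For {1, ..., 76}, pigeonhole forces two integers of the same colour, which form a monochromatic 2-AP. Hence W(75, 2) = 76.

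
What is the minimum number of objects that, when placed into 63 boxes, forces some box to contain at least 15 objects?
n = (15 − 1)·63 + 1 = 883

By the generalised pigeonhole principle, to guarantee some box contains ≥ r objects we need more than (r − 1) · k objects total. Threshold: n = (r − 1) · k + 1. With r = 15 and k = 63: n = 14 · 63 + 1 = 882 + 1 = 883. For n = 882 = 14 · 63, we can put exactly 14 objects in every box, avoiding 15 in any single one — so 883 is tight.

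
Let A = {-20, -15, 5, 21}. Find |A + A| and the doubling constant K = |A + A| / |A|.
K = |A + A| / |A| = 10/4 = 5/2

Enumerate A + A = {a + b : a, b ∈ A}. With |A| = 4, there are |A|^2 = 16 ordered sum pairs; collecting distinct values, A + A = {-40, -35, -30, -15, -10, 1, 6, 10, 26, 42}, so |A + A| = 10. Thus K = 10/4 = 5/2. For comparison, the minimum possible |A + A| over all 4-element sets is 2·4 − 1 = 7 (so min K = 7/4), attained only by arithmetic progressions.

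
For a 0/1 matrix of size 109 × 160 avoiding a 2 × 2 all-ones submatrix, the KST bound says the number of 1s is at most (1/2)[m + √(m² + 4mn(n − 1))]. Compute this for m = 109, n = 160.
z(109, 160; 2, 2) ≤ (1/2)[109 + √(109² + 4·109·160·159)] = (1/2)[109 + √11103721] = 1720.6123

Kővári–Sós–Turán: let r_1, ..., r_109 be the row sums and z = Σ r_i the total number of 1s. Each pair of columns can share at most one row with both entries 1 (else a 2×2 all-ones block appears), so Σ_i C(r_i, 2) ≤ C(160, 2) = 12720. By convexity Σ_i C(r_i, 2) ≥ 109·C(z/109, 2) = z(z − 109)/(2·109), giving z² − 109z − 109·160·159 ≤ 0 and hence z ≤ (1/2)[109 + √(11881 + 4·2772960)] = (1/2)[109 + √11103721] ≈ (1/2)(109 + 3332.2246) = 1720.6123.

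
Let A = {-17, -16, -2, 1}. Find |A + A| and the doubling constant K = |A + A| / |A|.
K = |A + A| / |A| = 10/4 = 5/2

Enumerate A + A = {a + b : a, b ∈ A}. With |A| = 4, there are |A|^2 = 16 ordered sum pairs; collecting distinct values, A + A = {-34, -33, -32, -19, -18, -16, -15, -4, -1, 2}, so |A + A| = 10. Thus K = 10/4 = 5/2. For comparison, the minimum possible |A + A| over all 4-element sets is 2·4 − 1 = 7 (so min K = 7/4), attained only by arithmetic progressions.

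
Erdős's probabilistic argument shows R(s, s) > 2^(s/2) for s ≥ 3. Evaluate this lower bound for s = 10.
2^(10/2) = 32; so R(10, 10) > 32

Colour each edge of K_n uniformly at random with red/blue. The expected number of monochromatic K_10 is C(n, 10) · 2 · 2^(−C(10,2)). If C(n, 10) · 2^(1 − C(10,2)) < 1, then with positive probability no monochromatic K_10 exists, so R(10, 10) > n. The standard estimate C(n, 10) ≤ n^10/10! shows this inequality holds whenever n ≤ 2^(10/2) (since 10! · 2^(C(10,2) − 1) > 2^(10^2/2) ≥ n^10). Hence R(10, 10) > 2^(10/2) = 32.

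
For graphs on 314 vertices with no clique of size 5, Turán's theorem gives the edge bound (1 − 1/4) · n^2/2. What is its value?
Turán density bound = (3/4) · 314^2/2 = 73947/2 ≈ 36973.5

Turán's theorem: ex(n, K_{r+1}) is achieved by the complete r-partite Turán graph T(n, r) with parts as balanced as possible, and is at most (1 − 1/r) · n^2/2. For r = 4, n = 314: the density bound is (3/4) · 98596/2 = 73947/2 ≈ 36973.5. The integer-valued extremum is e(T(314, 4)) = 36973, which is strictly less than the density bound 73947/2 since 4 ∤ 314 (the parts of T(314, 4) cannot all be equal).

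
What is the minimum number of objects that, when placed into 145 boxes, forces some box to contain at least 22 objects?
n = (22 − 1)·145 + 1 = 3046

By the generalised pigeonhole principle, to guarantee some box contains ≥ r objects we need more than (r − 1) · k objects total. Threshold: n = (r − 1) · k + 1. With r = 22 and k = 145: n = 21 · 145 + 1 = 3045 + 1 = 3046. For n = 3045 = 21 · 145, we can put exactly 21 objects in every box, avoiding 22 in any single one — so 3046 is tight.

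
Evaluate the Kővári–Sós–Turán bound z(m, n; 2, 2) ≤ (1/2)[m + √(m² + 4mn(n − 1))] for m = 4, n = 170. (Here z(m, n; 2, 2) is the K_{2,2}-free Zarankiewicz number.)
z(4, 170; 2, 2) ≤ (1/2)[4 + √(4² + 4·4·170·169)] = (1/2)[4 + √459696] = 341.0044

Kővári–Sós–Turán: let r_1, ..., r_4 be the row sums and z = Σ r_i the total number of 1s. Each pair of columns can share at most one row with both entries 1 (else a 2×2 all-ones block appears), so Σ_i C(r_i, 2) ≤ C(170, 2) = 14365. By convexity Σ_i C(r_i, 2) ≥ 4·C(z/4, 2) = z(z − 4)/(2·4), giving z² − 4z − 4·170·169 ≤ 0 and hence z ≤ (1/2)[4 + √(16 + 4·114920)] = (1/2)[4 + √459696] ≈ (1/2)(4 + 678.0088) = 341.0044.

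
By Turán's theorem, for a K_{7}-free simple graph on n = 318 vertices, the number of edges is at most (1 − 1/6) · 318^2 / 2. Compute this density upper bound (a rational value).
Turán density bound = (5/6) · 318^2/2 = 42135

Turán's theorem: ex(n, K_{r+1}) is achieved by the complete r-partite Turán graph T(n, r) with parts as balanced as possible, and is at most (1 − 1/r) · n^2/2. For r = 6, n = 318: the density bound is (5/6) · 101124/2 = 42135. Since 6 ∣ 318, the Turán graph T(318, 6) has parts of equal size 53, and its edge count e(T(318, 6)) = 42135 attains the density bound exactly.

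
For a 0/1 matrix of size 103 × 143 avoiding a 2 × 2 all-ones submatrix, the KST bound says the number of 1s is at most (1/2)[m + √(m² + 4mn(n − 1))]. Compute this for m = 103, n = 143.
z(103, 143; 2, 2) ≤ (1/2)[103 + √(103² + 4·103·143·142)] = (1/2)[103 + √8376681] = 1498.6248

Kővári–Sós–Turán: let r_1, ..., r_103 be the row sums and z = Σ r_i the total number of 1s. Each pair of columns can share at most one row with both entries 1 (else a 2×2 all-ones block appears), so Σ_i C(r_i, 2) ≤ C(143, 2) = 10153. By convexity Σ_i C(r_i, 2) ≥ 103·C(z/103, 2) = z(z − 103)/(2·103), giving z² − 103z − 103·143·142 ≤ 0 and hence z ≤ (1/2)[103 + √(10609 + 4·2091518)] = (1/2)[103 + √8376681] ≈ (1/2)(103 + 2894.2496) = 1498.6248.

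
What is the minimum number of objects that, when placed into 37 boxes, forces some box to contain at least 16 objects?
n = (16 − 1)·37 + 1 = 556

By the generalised pigeonhole principle, to guarantee some box contains ≥ r objects we need more than (r − 1) · k objects total. Threshold: n = (r − 1) · k + 1. With r = 16 and k = 37: n = 15 · 37 + 1 = 555 + 1 = 556. For n = 555 = 15 · 37, we can put exactly 15 objects in every box, avoiding 16 in any single one — so 556 is tight.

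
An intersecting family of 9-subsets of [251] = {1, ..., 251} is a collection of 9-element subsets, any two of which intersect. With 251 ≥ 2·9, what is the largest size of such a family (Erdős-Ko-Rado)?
max |F| = C(250, 8) = 337959576966375

The Erdős-Ko-Rado theorem states: for n ≥ 2k, an intersecting family of k-subsets of an n-element set has size at most C(n − 1, k − 1), with equality for 'star' families {A ⊆ [n] : |A| = k, i ∈ A} (fix an element i). For n = 251, k = 9: C(250, 8) = 337959576966375.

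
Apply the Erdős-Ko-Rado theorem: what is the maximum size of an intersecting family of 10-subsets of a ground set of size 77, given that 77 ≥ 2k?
max |F| = C(76, 9) = 142466675900

Erdős-Ko-Rado (1961): when n ≥ 2k, max |F| = C(n−1, k−1). The bound is attained by the star {A : i ∈ A} for any fixed i ∈ [n]. Here C(77−1, 10−1) = C(76, 9) = 142466675900.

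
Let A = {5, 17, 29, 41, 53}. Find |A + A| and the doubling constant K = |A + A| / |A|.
K = |A + A| / |A| = 9/5

Enumerate A + A = {a + b : a, b ∈ A}. With |A| = 5, there are |A|^2 = 25 ordered sum pairs; collecting distinct values, A + A = {10, 22, 34, 46, 58, 70, 82, 94, 106}, so |A + A| = 9. Thus K = 9/5. Here |A + A| = 2|A| − 1 = 9, the minimum possible — so K = 9/5 is minimal, which holds iff A is an arithmetic progression.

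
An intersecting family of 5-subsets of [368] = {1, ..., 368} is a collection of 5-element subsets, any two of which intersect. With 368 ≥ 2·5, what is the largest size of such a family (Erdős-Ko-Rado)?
max |F| = C(367, 4) = 743584205

Erdős-Ko-Rado (1961): when n ≥ 2k, max |F| = C(n−1, k−1). The bound is attained by the star {A : i ∈ A} for any fixed i ∈ [n]. Here C(368−1, 5−1) = C(367, 4) = 743584205.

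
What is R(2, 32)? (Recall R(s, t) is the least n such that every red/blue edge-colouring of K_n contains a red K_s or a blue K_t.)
R(2, 32) = 32

R(2, k) = k for all k ≥ 2: in a 2-colouring of K_k, either some edge is red (a red K_2) or all edges are blue (a blue K_k). And K_{31} coloured all-blue has no blue K_32, so R(2, 32) > 31. Hence R(2, 32) = 32.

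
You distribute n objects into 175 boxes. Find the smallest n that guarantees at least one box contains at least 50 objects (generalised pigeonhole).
n = (50 − 1)·175 + 1 = 8576

By the generalised pigeonhole principle, to guarantee some box contains ≥ r objects we need more than (r − 1) · k objects total. Threshold: n = (r − 1) · k + 1. With r = 50 and k = 175: n = 49 · 175 + 1 = 8575 + 1 = 8576. For n = 8575 = 49 · 175, we can put exactly 49 objects in every box, avoiding 50 in any single one — so 8576 is tight.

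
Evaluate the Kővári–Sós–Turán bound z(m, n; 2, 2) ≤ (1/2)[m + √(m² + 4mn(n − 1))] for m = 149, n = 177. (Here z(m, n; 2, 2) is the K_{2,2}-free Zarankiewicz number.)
z(149, 177; 2, 2) ≤ (1/2)[149 + √(149² + 4·149·177·176)] = (1/2)[149 + √18588793] = 2230.2361

Kővári–Sós–Turán: let r_1, ..., r_149 be the row sums and z = Σ r_i the total number of 1s. Each pair of columns can share at most one row with both entries 1 (else a 2×2 all-ones block appears), so Σ_i C(r_i, 2) ≤ C(177, 2) = 15576. By convexity Σ_i C(r_i, 2) ≥ 149·C(z/149, 2) = z(z − 149)/(2·149), giving z² − 149z − 149·177·176 ≤ 0 and hence z ≤ (1/2)[149 + √(22201 + 4·4641648)] = (1/2)[149 + √18588793] ≈ (1/2)(149 + 4311.4723) = 2230.2361.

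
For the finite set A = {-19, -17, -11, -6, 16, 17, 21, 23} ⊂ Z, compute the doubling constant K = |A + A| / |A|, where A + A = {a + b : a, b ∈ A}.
K = |A + A| / |A| = 33/8

Enumerate A + A = {a + b : a, b ∈ A}. With |A| = 8, there are |A|^2 = 64 ordered sum pairs; collecting distinct values, A + A = {-38, -36, -34, -30, -28, -25, -23, -22, -17, -12, -3, -2, -1, 0, 2, 4, 5, 6, 10, 11, 12, 15, 17, 32, 33, 34, 37, 38, 39, 40, 42, 44, 46}, so |A + A| = 33. Thus K = 33/8. For comparison, the minimum possible |A + A| over all 8-element sets is 2·8 − 1 = 15 (so min K = 15/8), attained only by arithmetic progressions.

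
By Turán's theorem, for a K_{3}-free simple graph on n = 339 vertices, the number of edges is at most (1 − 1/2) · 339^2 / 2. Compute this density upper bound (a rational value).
Turán density bound = (1/2) · 339^2/2 = 114921/4 ≈ 28730.25

Turán's theorem: ex(n, K_{r+1}) is achieved by the complete r-partite Turán graph T(n, r) with parts as balanced as possible, and is at most (1 − 1/r) · n^2/2. For r = 2, n = 339: the density bound is (1/2) · 114921/2 = 114921/4 ≈ 28730.25. The integer-valued extremum is e(T(339, 2)) = 28730, which is strictly less than the density bound 114921/4 since 2 ∤ 339 (the parts of T(339, 2) cannot all be equal).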